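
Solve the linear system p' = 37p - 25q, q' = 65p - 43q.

Coefficient matrix A = [[37, -25], [65, -43]].
Characteristic polynomial det(A - λI) = λ^2 + 6λ + 34 = 0.
Eigenvalues λ = -3 ± 5i (complex conjugate pair).
For λ=-3+5i: an eigenvector is (1,2) - i(-2,-3) = (1 + 2i, 2 + 3i).
A real fundamental pair from Re and Im of e^((-3+5i)t)v: X_1 = e^(-3t)(cos(5t)·(1,2) + sin(5t)·(-2,-3)), X_2 = e^(-3t)(sin(5t)·(1,2) - cos(5t)·(-2,-3)).
General solution: K_1X_1 + K_2X_2.

p(t) = -2K_1e^(-3t)sin(5t) + K_1e^(-3t)cos(5t) + K_2e^(-3t)sin(5t) + 2K_2e^(-3t)cos(5t), q(t) = -3K_1e^(-3t)sin(5t) + 2K_1e^(-3t)cos(5t) + 2K_2e^(-3t)sin(5t) + 3K_2e^(-3t)cos(5t)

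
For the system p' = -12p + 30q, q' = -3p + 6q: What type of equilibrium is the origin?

A = [[-12,30],[-3,6]]; det(A-λI) = λ^2 + 6λ + 18.
λ = -3 ± 3i: negative real part.

stable spiral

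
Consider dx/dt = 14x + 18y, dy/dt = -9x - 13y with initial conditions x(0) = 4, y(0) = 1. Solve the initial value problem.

Coefficient matrix A = [[14, 18], [-9, -13]].
Characteristic polynomial det(A - λI) = λ^2 - λ - 20 = 0.
Eigenvalues λ = 5, -4.
For λ=5: (A-λI) row 1 is [9, 18], so an eigenvector is (-2, 1).
For λ=-4: (A-λI) row 1 is [18, 18], so an eigenvector is (-1, 1).
General solution: c_1e^(5t)(-2,1) + c_2e^(-4t)(-1,1).
Applying x(0)=4, y(0)=1 gives c_1=-5, c_2=6.

x(t) = 10e^(5t) - 6e^(-4t), y(t) = -5e^(5t) + 6e^(-4t)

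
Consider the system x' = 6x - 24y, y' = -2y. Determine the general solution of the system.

x(t) = c_1e^(6t) + 3c_2e^(-2t), y(t) = c_2e^(-2t)

Coefficient matrix A = [[6, -24], [0, -2]].
Characteristic polynomial det(A - λI) = λ^2 - 4λ - 12 = 0.
Eigenvalues λ = 6, -2.
For λ=6: (A-λI) row 1 is [0, -24], so an eigenvector is (1, 0).
For λ=-2: (A-λI) row 1 is [8, -24], so an eigenvector is (3, 1).
General solution: c_1e^(6t)(1,0) + c_2e^(-2t)(3,1).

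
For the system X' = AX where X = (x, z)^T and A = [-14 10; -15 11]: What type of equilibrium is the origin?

saddle

A = [[-14,10],[-15,11]]; det(A-λI) = λ^2 + 3λ - 4.
λ = -4, 1: opposite signs.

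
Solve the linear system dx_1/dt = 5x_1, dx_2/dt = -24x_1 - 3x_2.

x_1(t) = c_1e^(5t), x_2(t) = -3c_1e^(5t) + c_2e^(-3t)

Coefficient matrix A = [[5, 0], [-24, -3]].
Characteristic polynomial det(A - λI) = λ^2 - 2λ - 15 = 0.
Eigenvalues λ = 5, -3.
For λ=5: (A-λI) row 2 is [-24, -8], so an eigenvector is (1, -3).
For λ=-3: (A-λI) row 1 is [8, 0], so an eigenvector is (0, 1).
General solution: c_1e^(5t)(1,-3) + c_2e^(-3t)(0,1).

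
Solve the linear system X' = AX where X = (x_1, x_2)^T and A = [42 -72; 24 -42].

Coefficient matrix A = [[42, -72], [24, -42]].
Characteristic polynomial det(A - λI) = λ^2 - 36 = 0.
Eigenvalues λ = -6, 6.
For λ=-6: (A-λI) row 1 is [48, -72], so an eigenvector is (-3, -2).
For λ=6: (A-λI) row 1 is [36, -72], so an eigenvector is (2, 1).
General solution: K_1e^(-6t)(-3,-2) + K_2e^(6t)(2,1).

x_1(t) = -3K_1e^(-6t) + 2K_2e^(6t), x_2(t) = -2K_1e^(-6t) + K_2e^(6t)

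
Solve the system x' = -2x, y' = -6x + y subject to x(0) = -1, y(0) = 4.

Coefficient matrix A = [[-2, 0], [-6, 1]].
Characteristic polynomial det(A - λI) = λ^2 + λ - 2 = 0.
Eigenvalues λ = 1, -2.
For λ=1: (A-λI) row 1 is [-3, 0], so an eigenvector is (0, -1).
For λ=-2: (A-λI) row 2 is [-6, 3], so an eigenvector is (-1, -2).
General solution: c_1e^(t)(0,-1) + c_2e^(-2t)(-1,-2).
Applying x(0)=-1, y(0)=4 gives c_1=-6, c_2=1.

x(t) = -e^(-2t), y(t) = 6e^(t) - 2e^(-2t)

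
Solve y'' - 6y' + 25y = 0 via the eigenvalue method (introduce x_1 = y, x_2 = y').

Let x_1 = y, x_2 = y'. Then x_1' = x_2 and x_2' = -25x_1 + 6x_2.
A = [[0,1],[-25,6]]; det(A-λI) = λ^2 - 6λ + 25.
Eigenvalues λ = 3 ± 4i.

y(t) = c_1e^(3t)cos(4t) + c_2e^(3t)sin(4t)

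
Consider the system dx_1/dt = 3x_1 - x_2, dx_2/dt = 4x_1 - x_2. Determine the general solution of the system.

Coefficient matrix A = [[3, -1], [4, -1]].
Characteristic polynomial det(A - λI) = λ^2 - 2λ + 1 = 0.
Single eigenvalue λ = 1 with algebraic multiplicity 2.
Eigenvector v = (-1,-2); generalized eigenvector w with (A-λI)w=v is (-1,-1).
General solution: e^(t)[C_1·v + C_2·(t·v + w)].

x_1(t) = -C_1e^(t) - C_2te^(t) - C_2e^(t), x_2(t) = -2C_1e^(t) - 2C_2te^(t) - C_2e^(t)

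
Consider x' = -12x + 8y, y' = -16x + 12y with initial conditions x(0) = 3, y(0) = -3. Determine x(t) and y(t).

Coefficient matrix A = [[-12, 8], [-16, 12]].
Characteristic polynomial det(A - λI) = λ^2 - 16 = 0.
Eigenvalues λ = 4, -4.
For λ=4: (A-λI) row 1 is [-16, 8], so an eigenvector is (-1, -2).
For λ=-4: (A-λI) row 1 is [-8, 8], so an eigenvector is (-1, -1).
General solution: C_1e^(4t)(-1,-2) + C_2e^(-4t)(-1,-1).
Applying x(0)=3, y(0)=-3 gives C_1=6, C_2=-9.

x(t) = -6e^(4t) + 9e^(-4t), y(t) = -12e^(4t) + 9e^(-4t)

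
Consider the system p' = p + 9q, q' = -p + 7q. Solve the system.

p(t) = -3C_1e^(4t) - 3C_2te^(4t) + C_2e^(4t), q(t) = -C_1e^(4t) - C_2te^(4t)

Coefficient matrix A = [[1, 9], [-1, 7]].
Characteristic polynomial det(A - λI) = λ^2 - 8λ + 16 = 0.
Single eigenvalue λ = 4 with algebraic multiplicity 2.
Eigenvector v = (-3,-1); generalized eigenvector w with (A-λI)w=v is (1,0).
General solution: e^(4t)[C_1·v + C_2·(t·v + w)].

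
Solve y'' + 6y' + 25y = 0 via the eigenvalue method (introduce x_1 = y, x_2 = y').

Let x_1 = y, x_2 = y'. Then x_1' = x_2 and x_2' = -25x_1 - 6x_2.
A = [[0,1],[-25,-6]]; det(A-λI) = λ^2 + 6λ + 25.
Eigenvalues λ = -3 ± 4i.

y(t) = c_1e^(-3t)cos(4t) + c_2e^(-3t)sin(4t)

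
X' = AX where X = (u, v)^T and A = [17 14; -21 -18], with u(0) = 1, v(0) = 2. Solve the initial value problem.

u(t) = 7e^(3t) - 6e^(-4t), v(t) = -7e^(3t) + 9e^(-4t)

Coefficient matrix A = [[17, 14], [-21, -18]].
Characteristic polynomial det(A - λI) = λ^2 + λ - 12 = 0.
Eigenvalues λ = 3, -4.
For λ=3: (A-λI) row 1 is [14, 14], so an eigenvector is (1, -1).
For λ=-4: (A-λI) row 1 is [21, 14], so an eigenvector is (-2, 3).
General solution: C_1e^(3t)(1,-1) + C_2e^(-4t)(-2,3).
Applying u(0)=1, v(0)=2 gives C_1=7, C_2=3.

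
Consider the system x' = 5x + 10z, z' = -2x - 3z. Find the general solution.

Coefficient matrix A = [[5, 10], [-2, -3]].
Characteristic polynomial det(A - λI) = λ^2 - 2λ + 5 = 0.
Eigenvalues λ = 1 ± 2i (complex conjugate pair).
For λ=1+2i: an eigenvector is (2,-1) - i(-1,0) = (2 + i, -1).
A real fundamental pair from Re and Im of e^((1+2i)t)v: X_1 = e^(t)(cos(2t)·(2,-1) + sin(2t)·(-1,0)), X_2 = e^(t)(sin(2t)·(2,-1) - cos(2t)·(-1,0)).
General solution: C_1X_1 + C_2X_2.

x(t) = -C_1e^(t)sin(2t) + 2C_1e^(t)cos(2t) + 2C_2e^(t)sin(2t) + C_2e^(t)cos(2t), z(t) = -C_1e^(t)cos(2t) - C_2e^(t)sin(2t)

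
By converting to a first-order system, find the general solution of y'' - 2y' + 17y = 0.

y(t) = c_1e^(t)cos(4t) + c_2e^(t)sin(4t)

Let x_1 = y, x_2 = y'. Then x_1' = x_2 and x_2' = -17x_1 + 2x_2.
A = [[0,1],[-17,2]]; det(A-λI) = λ^2 - 2λ + 17.
Eigenvalues λ = 1 ± 4i.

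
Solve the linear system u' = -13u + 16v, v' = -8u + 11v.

Coefficient matrix A = [[-13, 16], [-8, 11]].
Characteristic polynomial det(A - λI) = λ^2 + 2λ - 15 = 0.
Eigenvalues λ = 3, -5.
For λ=3: (A-λI) row 1 is [-16, 16], so an eigenvector is (1, 1).
For λ=-5: (A-λI) row 1 is [-8, 16], so an eigenvector is (-2, -1).
General solution: C_1e^(3t)(1,1) + C_2e^(-5t)(-2,-1).

u(t) = C_1e^(3t) - 2C_2e^(-5t), v(t) = C_1e^(3t) - C_2e^(-5t)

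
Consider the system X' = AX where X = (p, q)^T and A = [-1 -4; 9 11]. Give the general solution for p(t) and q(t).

Coefficient matrix A = [[-1, -4], [9, 11]].
Characteristic polynomial det(A - λI) = λ^2 - 10λ + 25 = 0.
Single eigenvalue λ = 5 with algebraic multiplicity 2.
Eigenvector v = (-2,3); generalized eigenvector w with (A-λI)w=v is (1,-1).
General solution: e^(5t)[K_1·v + K_2·(t·v + w)].

p(t) = -2K_1e^(5t) - 2K_2te^(5t) + K_2e^(5t), q(t) = 3K_1e^(5t) + 3K_2te^(5t) - K_2e^(5t)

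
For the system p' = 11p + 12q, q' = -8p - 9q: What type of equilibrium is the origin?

A = [[11,12],[-8,-9]]; det(A-λI) = λ^2 - 2λ - 3.
λ = 3, -1: opposite signs.

saddle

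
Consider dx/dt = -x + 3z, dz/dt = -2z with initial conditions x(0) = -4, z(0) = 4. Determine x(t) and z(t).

Coefficient matrix A = [[-1, 3], [0, -2]].
Characteristic polynomial det(A - λI) = λ^2 + 3λ + 2 = 0.
Eigenvalues λ = -1, -2.
For λ=-1: (A-λI) row 1 is [0, 3], so an eigenvector is (1, 0).
For λ=-2: (A-λI) row 1 is [1, 3], so an eigenvector is (-3, 1).
General solution: C_1e^(-t)(1,0) + C_2e^(-2t)(-3,1).
Applying x(0)=-4, z(0)=4 gives C_1=8, C_2=4.

x(t) = 8e^(-t) - 12e^(-2t), z(t) = 4e^(-2t)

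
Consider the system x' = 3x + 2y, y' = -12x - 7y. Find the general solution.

x(t) = c_1e^(-t) + c_2e^(-3t), y(t) = -2c_1e^(-t) - 3c_2e^(-3t)

Coefficient matrix A = [[3, 2], [-12, -7]].
Characteristic polynomial det(A - λI) = λ^2 + 4λ + 3 = 0.
Eigenvalues λ = -1, -3.
For λ=-1: (A-λI) row 1 is [4, 2], so an eigenvector is (1, -2).
For λ=-3: (A-λI) row 1 is [6, 2], so an eigenvector is (1, -3).
General solution: c_1e^(-t)(1,-2) + c_2e^(-3t)(1,-3).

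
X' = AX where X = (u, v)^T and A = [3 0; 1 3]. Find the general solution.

Coefficient matrix A = [[3, 0], [1, 3]].
Characteristic polynomial det(A - λI) = λ^2 - 6λ + 9 = 0.
Single eigenvalue λ = 3 with algebraic multiplicity 2.
Eigenvector v = (0,-1); generalized eigenvector w with (A-λI)w=v is (-1,-3).
General solution: e^(3t)[K_1·v + K_2·(t·v + w)].

u(t) = -K_2e^(3t), v(t) = -K_1e^(3t) - K_2te^(3t) - 3K_2e^(3t)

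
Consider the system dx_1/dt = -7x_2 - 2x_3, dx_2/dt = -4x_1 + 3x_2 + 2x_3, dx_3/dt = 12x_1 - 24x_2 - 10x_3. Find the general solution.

x_1(t) = 2C_1e^(-2t) - C_2e^(-t) + C_3e^(-4t), x_2(t) = -2C_1e^(-2t) + C_2e^(-t), x_3(t) = 9C_1e^(-2t) - 4C_2e^(-t) + 2C_3e^(-4t)

Coefficient matrix A = [[0, -7, -2], [-4, 3, 2], [12, -24, -10]].
det(A - λI) = 0 gives eigenvalues λ = -2, -1, -4.
For λ=-2: eigenvector (2,-2,9).
For λ=-1: eigenvector (-1,1,-4).
For λ=-4: eigenvector (1,0,2).
General solution: C_1e^(-2t)(2,-2,9) + C_2e^(-t)(-1,1,-4) + C_3e^(-4t)(1,0,2).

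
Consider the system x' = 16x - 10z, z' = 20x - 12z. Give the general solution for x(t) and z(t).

x(t) = -C_1e^(2t)sin(2t) + 2C_1e^(2t)cos(2t) + 2C_2e^(2t)sin(2t) + C_2e^(2t)cos(2t), z(t) = -C_1e^(2t)sin(2t) + 3C_1e^(2t)cos(2t) + 3C_2e^(2t)sin(2t) + C_2e^(2t)cos(2t)

Coefficient matrix A = [[16, -10], [20, -12]].
Characteristic polynomial det(A - λI) = λ^2 - 4λ + 8 = 0.
Eigenvalues λ = 2 ± 2i (complex conjugate pair).
For λ=2+2i: an eigenvector is (2,3) - i(-1,-1) = (2 + i, 3 + i).
A real fundamental pair from Re and Im of e^((2+2i)t)v: X_1 = e^(2t)(cos(2t)·(2,3) + sin(2t)·(-1,-1)), X_2 = e^(2t)(sin(2t)·(2,3) - cos(2t)·(-1,-1)).
General solution: C_1X_1 + C_2X_2.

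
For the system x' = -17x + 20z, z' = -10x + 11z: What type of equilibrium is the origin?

A = [[-17,20],[-10,11]]; det(A-λI) = λ^2 + 6λ + 13.
λ = -3 ± 2i: negative real part.

stable spiral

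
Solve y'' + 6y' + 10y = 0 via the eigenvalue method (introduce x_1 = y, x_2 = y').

Let x_1 = y, x_2 = y'. Then x_1' = x_2 and x_2' = -10x_1 - 6x_2.
A = [[0,1],[-10,-6]]; det(A-λI) = λ^2 + 6λ + 10.
Eigenvalues λ = -3 ± i.

y(t) = c_1e^(-3t)cos(t) + c_2e^(-3t)sin(t)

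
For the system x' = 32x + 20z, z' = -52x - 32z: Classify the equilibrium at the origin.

center

A = [[32,20],[-52,-32]]; det(A-λI) = λ^2 + 16.
λ = 0 ± 4i: zero real part.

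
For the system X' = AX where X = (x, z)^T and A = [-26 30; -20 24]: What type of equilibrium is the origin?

A = [[-26,30],[-20,24]]; det(A-λI) = λ^2 + 2λ - 24.
λ = -6, 4: opposite signs.

saddle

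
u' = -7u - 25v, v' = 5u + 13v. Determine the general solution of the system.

u(t) = -2C_1e^(3t)sin(5t) + C_1e^(3t)cos(5t) + C_2e^(3t)sin(5t) + 2C_2e^(3t)cos(5t), v(t) = C_1e^(3t)sin(5t) - C_2e^(3t)cos(5t)

Coefficient matrix A = [[-7, -25], [5, 13]].
Characteristic polynomial det(A - λI) = λ^2 - 6λ + 34 = 0.
Eigenvalues λ = 3 ± 5i (complex conjugate pair).
For λ=3+5i: an eigenvector is (1,0) - i(-2,1) = (1 + 2i, 0 - i).
A real fundamental pair from Re and Im of e^((3+5i)t)v: X_1 = e^(3t)(cos(5t)·(1,0) + sin(5t)·(-2,1)), X_2 = e^(3t)(sin(5t)·(1,0) - cos(5t)·(-2,1)).
General solution: C_1X_1 + C_2X_2.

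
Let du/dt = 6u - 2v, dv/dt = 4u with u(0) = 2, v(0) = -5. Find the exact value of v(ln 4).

A = [[6,-2],[4,0]]; eigenvalues λ = 2, 4.
Eigenvectors: (1,2) for λ=2, (-1,-1) for λ=4.
From the initial condition, c_1 = -7, c_2 = -9.
v(ln 4) = (-7)(4^2)(2) + (-9)(4^4)(-1) = 2080.

2080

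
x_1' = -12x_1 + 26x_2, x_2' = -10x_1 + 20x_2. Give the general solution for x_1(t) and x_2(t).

x_1(t) = 2C_1e^(4t)sin(2t) + 3C_1e^(4t)cos(2t) + 3C_2e^(4t)sin(2t) - 2C_2e^(4t)cos(2t), x_2(t) = C_1e^(4t)sin(2t) + 2C_1e^(4t)cos(2t) + 2C_2e^(4t)sin(2t) - C_2e^(4t)cos(2t)

Coefficient matrix A = [[-12, 26], [-10, 20]].
Characteristic polynomial det(A - λI) = λ^2 - 8λ + 20 = 0.
Eigenvalues λ = 4 ± 2i (complex conjugate pair).
For λ=4+2i: an eigenvector is (3,2) - i(2,1) = (3 - 2i, 2 - i).
A real fundamental pair from Re and Im of e^((4+2i)t)v: X_1 = e^(4t)(cos(2t)·(3,2) + sin(2t)·(2,1)), X_2 = e^(4t)(sin(2t)·(3,2) - cos(2t)·(2,1)).
General solution: C_1X_1 + C_2X_2.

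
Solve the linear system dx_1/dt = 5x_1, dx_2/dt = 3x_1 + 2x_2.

x_1(t) = -c_1e^(5t), x_2(t) = -c_1e^(5t) + c_2e^(2t)

Coefficient matrix A = [[5, 0], [3, 2]].
Characteristic polynomial det(A - λI) = λ^2 - 7λ + 10 = 0.
Eigenvalues λ = 5, 2.
For λ=5: (A-λI) row 2 is [3, -3], so an eigenvector is (-1, -1).
For λ=2: (A-λI) row 1 is [3, 0], so an eigenvector is (0, 1).
General solution: c_1e^(5t)(-1,-1) + c_2e^(2t)(0,1).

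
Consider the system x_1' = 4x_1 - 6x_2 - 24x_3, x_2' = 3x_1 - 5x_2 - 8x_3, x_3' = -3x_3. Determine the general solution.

x_1(t) = -K_1e^(-2t) + 2K_2e^(t), x_2(t) = -K_1e^(-2t) + K_2e^(t) - 4K_3e^(-3t), x_3(t) = K_3e^(-3t)

Coefficient matrix A = [[4, -6, -24], [3, -5, -8], [0, 0, -3]].
det(A - λI) = 0 gives eigenvalues λ = -2, 1, -3.
For λ=-2: eigenvector (-1,-1,0).
For λ=1: eigenvector (2,1,0).
For λ=-3: eigenvector (0,-4,1).
General solution: K_1e^(-2t)(-1,-1,0) + K_2e^(t)(2,1,0) + K_3e^(-3t)(0,-4,1).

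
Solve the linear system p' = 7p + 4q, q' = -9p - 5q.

Coefficient matrix A = [[7, 4], [-9, -5]].
Characteristic polynomial det(A - λI) = λ^2 - 2λ + 1 = 0.
Single eigenvalue λ = 1 with algebraic multiplicity 2.
Eigenvector v = (-2,3); generalized eigenvector w with (A-λI)w=v is (1,-2).
General solution: e^(t)[K_1·v + K_2·(t·v + w)].

p(t) = -2K_1e^(t) - 2K_2te^(t) + K_2e^(t), q(t) = 3K_1e^(t) + 3K_2te^(t) - 2K_2e^(t)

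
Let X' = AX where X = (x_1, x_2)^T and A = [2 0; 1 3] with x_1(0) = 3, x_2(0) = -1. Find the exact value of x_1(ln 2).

A = [[2,0],[1,3]]; eigenvalues λ = 2, 3.
Eigenvectors: (1,-1) for λ=2, (0,-1) for λ=3.
From the initial condition, c_1 = 3, c_2 = -2.
x_1(ln 2) = (3)(2^2)(1) + (-2)(2^3)(0) = 12.

12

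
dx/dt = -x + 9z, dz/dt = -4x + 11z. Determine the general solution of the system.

Coefficient matrix A = [[-1, 9], [-4, 11]].
Characteristic polynomial det(A - λI) = λ^2 - 10λ + 25 = 0.
Single eigenvalue λ = 5 with algebraic multiplicity 2.
Eigenvector v = (-3,-2); generalized eigenvector w with (A-λI)w=v is (-1,-1).
General solution: e^(5t)[c_1·v + c_2·(t·v + w)].

x(t) = -3c_1e^(5t) - 3c_2te^(5t) - c_2e^(5t), z(t) = -2c_1e^(5t) - 2c_2te^(5t) - c_2e^(5t)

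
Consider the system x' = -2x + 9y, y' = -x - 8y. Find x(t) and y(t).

Coefficient matrix A = [[-2, 9], [-1, -8]].
Characteristic polynomial det(A - λI) = λ^2 + 10λ + 25 = 0.
Single eigenvalue λ = -5 with algebraic multiplicity 2.
Eigenvector v = (3,-1); generalized eigenvector w with (A-λI)w=v is (1,0).
General solution: e^(-5t)[c_1·v + c_2·(t·v + w)].

x(t) = 3c_1e^(-5t) + 3c_2te^(-5t) + c_2e^(-5t), y(t) = -c_1e^(-5t) - c_2te^(-5t)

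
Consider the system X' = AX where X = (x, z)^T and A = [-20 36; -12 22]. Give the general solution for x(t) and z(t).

x(t) = -3K_1e^(4t) - 2K_2e^(-2t), z(t) = -2K_1e^(4t) - K_2e^(-2t)

Coefficient matrix A = [[-20, 36], [-12, 22]].
Characteristic polynomial det(A - λI) = λ^2 - 2λ - 8 = 0.
Eigenvalues λ = 4, -2.
For λ=4: (A-λI) row 1 is [-24, 36], so an eigenvector is (-3, -2).
For λ=-2: (A-λI) row 1 is [-18, 36], so an eigenvector is (-2, -1).
General solution: K_1e^(4t)(-3,-2) + K_2e^(-2t)(-2,-1).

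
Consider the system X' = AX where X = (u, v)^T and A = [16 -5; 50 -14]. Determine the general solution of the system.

u(t) = -c_1e^(t)sin(5t) + c_2e^(t)cos(5t), v(t) = -3c_1e^(t)sin(5t) + c_1e^(t)cos(5t) + c_2e^(t)sin(5t) + 3c_2e^(t)cos(5t)

Coefficient matrix A = [[16, -5], [50, -14]].
Characteristic polynomial det(A - λI) = λ^2 - 2λ + 26 = 0.
Eigenvalues λ = 1 ± 5i (complex conjugate pair).
For λ=1+5i: an eigenvector is (0,1) - i(-1,-3) = (0 + i, 1 + 3i).
A real fundamental pair from Re and Im of e^((1+5i)t)v: X_1 = e^(t)(cos(5t)·(0,1) + sin(5t)·(-1,-3)), X_2 = e^(t)(sin(5t)·(0,1) - cos(5t)·(-1,-3)).
General solution: c_1X_1 + c_2X_2.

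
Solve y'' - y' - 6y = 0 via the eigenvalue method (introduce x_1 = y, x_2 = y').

y(t) = c_1e^(3t) + c_2e^(-2t)

Let x_1 = y, x_2 = y'. Then x_1' = x_2 and x_2' = 6x_1 + x_2.
A = [[0,1],[6,1]]; det(A-λI) = λ^2 - λ - 6.
Eigenvalues λ = 3, -2 with eigenvectors (1,3), (1,-2).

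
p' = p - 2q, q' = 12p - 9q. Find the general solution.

p(t) = K_1e^(-3t) - K_2e^(-5t), q(t) = 2K_1e^(-3t) - 3K_2e^(-5t)

Coefficient matrix A = [[1, -2], [12, -9]].
Characteristic polynomial det(A - λI) = λ^2 + 8λ + 15 = 0.
Eigenvalues λ = -3, -5.
For λ=-3: (A-λI) row 1 is [4, -2], so an eigenvector is (1, 2).
For λ=-5: (A-λI) row 1 is [6, -2], so an eigenvector is (-1, -3).
General solution: K_1e^(-3t)(1,2) + K_2e^(-5t)(-1,-3).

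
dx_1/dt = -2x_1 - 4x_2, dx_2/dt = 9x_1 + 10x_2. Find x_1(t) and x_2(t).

Coefficient matrix A = [[-2, -4], [9, 10]].
Characteristic polynomial det(A - λI) = λ^2 - 8λ + 16 = 0.
Single eigenvalue λ = 4 with algebraic multiplicity 2.
Eigenvector v = (2,-3); generalized eigenvector w with (A-λI)w=v is (-1,1).
General solution: e^(4t)[K_1·v + K_2·(t·v + w)].

x_1(t) = 2K_1e^(4t) + 2K_2te^(4t) - K_2e^(4t), x_2(t) = -3K_1e^(4t) - 3K_2te^(4t) + K_2e^(4t)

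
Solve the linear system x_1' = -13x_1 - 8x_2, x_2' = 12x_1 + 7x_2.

Coefficient matrix A = [[-13, -8], [12, 7]].
Characteristic polynomial det(A - λI) = λ^2 + 6λ + 5 = 0.
Eigenvalues λ = -1, -5.
For λ=-1: (A-λI) row 1 is [-12, -8], so an eigenvector is (2, -3).
For λ=-5: (A-λI) row 1 is [-8, -8], so an eigenvector is (-1, 1).
General solution: c_1e^(-t)(2,-3) + c_2e^(-5t)(-1,1).

x_1(t) = 2c_1e^(-t) - c_2e^(-5t), x_2(t) = -3c_1e^(-t) + c_2e^(-5t)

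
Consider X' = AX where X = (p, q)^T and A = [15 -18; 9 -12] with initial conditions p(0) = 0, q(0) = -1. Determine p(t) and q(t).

p(t) = 2e^(6t) - 2e^(-3t), q(t) = e^(6t) - 2e^(-3t)

Coefficient matrix A = [[15, -18], [9, -12]].
Characteristic polynomial det(A - λI) = λ^2 - 3λ - 18 = 0.
Eigenvalues λ = -3, 6.
For λ=-3: (A-λI) row 1 is [18, -18], so an eigenvector is (1, 1).
For λ=6: (A-λI) row 1 is [9, -18], so an eigenvector is (2, 1).
General solution: K_1e^(-3t)(1,1) + K_2e^(6t)(2,1).
Applying p(0)=0, q(0)=-1 gives K_1=-2, K_2=1.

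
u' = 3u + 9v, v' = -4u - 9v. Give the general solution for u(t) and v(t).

Coefficient matrix A = [[3, 9], [-4, -9]].
Characteristic polynomial det(A - λI) = λ^2 + 6λ + 9 = 0.
Single eigenvalue λ = -3 with algebraic multiplicity 2.
Eigenvector v = (-3,2); generalized eigenvector w with (A-λI)w=v is (-2,1).
General solution: e^(-3t)[K_1·v + K_2·(t·v + w)].

u(t) = -3K_1e^(-3t) - 3K_2te^(-3t) - 2K_2e^(-3t), v(t) = 2K_1e^(-3t) + 2K_2te^(-3t) + K_2e^(-3t)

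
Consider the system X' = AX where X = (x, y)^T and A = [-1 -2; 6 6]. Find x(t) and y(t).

Coefficient matrix A = [[-1, -2], [6, 6]].
Characteristic polynomial det(A - λI) = λ^2 - 5λ + 6 = 0.
Eigenvalues λ = 3, 2.
For λ=3: (A-λI) row 1 is [-4, -2], so an eigenvector is (-1, 2).
For λ=2: (A-λI) row 1 is [-3, -2], so an eigenvector is (2, -3).
General solution: C_1e^(3t)(-1,2) + C_2e^(2t)(2,-3).

x(t) = -C_1e^(3t) + 2C_2e^(2t), y(t) = 2C_1e^(3t) - 3C_2e^(2t)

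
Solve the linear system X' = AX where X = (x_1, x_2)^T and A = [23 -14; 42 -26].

x_1(t) = 2K_1e^(2t) + K_2e^(-5t), x_2(t) = 3K_1e^(2t) + 2K_2e^(-5t)

Coefficient matrix A = [[23, -14], [42, -26]].
Characteristic polynomial det(A - λI) = λ^2 + 3λ - 10 = 0.
Eigenvalues λ = 2, -5.
For λ=2: (A-λI) row 1 is [21, -14], so an eigenvector is (2, 3).
For λ=-5: (A-λI) row 1 is [28, -14], so an eigenvector is (1, 2).
General solution: K_1e^(2t)(2,3) + K_2e^(-5t)(1,2).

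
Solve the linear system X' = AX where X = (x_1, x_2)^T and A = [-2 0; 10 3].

Coefficient matrix A = [[-2, 0], [10, 3]].
Characteristic polynomial det(A - λI) = λ^2 - λ - 6 = 0.
Eigenvalues λ = 3, -2.
For λ=3: (A-λI) row 1 is [-5, 0], so an eigenvector is (0, 1).
For λ=-2: (A-λI) row 2 is [10, 5], so an eigenvector is (-1, 2).
General solution: C_1e^(3t)(0,1) + C_2e^(-2t)(-1,2).

x_1(t) = -C_2e^(-2t), x_2(t) = C_1e^(3t) + 2C_2e^(-2t)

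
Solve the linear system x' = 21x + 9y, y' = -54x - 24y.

x(t) = -K_1e^(-6t) + K_2e^(3t), y(t) = 3K_1e^(-6t) - 2K_2e^(3t)

Coefficient matrix A = [[21, 9], [-54, -24]].
Characteristic polynomial det(A - λI) = λ^2 + 3λ - 18 = 0.
Eigenvalues λ = -6, 3.
For λ=-6: (A-λI) row 1 is [27, 9], so an eigenvector is (-1, 3).
For λ=3: (A-λI) row 1 is [18, 9], so an eigenvector is (1, -2).
General solution: K_1e^(-6t)(-1,3) + K_2e^(3t)(1,-2).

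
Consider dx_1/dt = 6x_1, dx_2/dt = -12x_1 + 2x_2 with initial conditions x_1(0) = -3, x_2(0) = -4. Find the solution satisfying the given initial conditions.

x_1(t) = -3e^(6t), x_2(t) = 9e^(6t) - 13e^(2t)

Coefficient matrix A = [[6, 0], [-12, 2]].
Characteristic polynomial det(A - λI) = λ^2 - 8λ + 12 = 0.
Eigenvalues λ = 2, 6.
For λ=2: (A-λI) row 1 is [4, 0], so an eigenvector is (0, -1).
For λ=6: (A-λI) row 2 is [-12, -4], so an eigenvector is (-1, 3).
General solution: K_1e^(2t)(0,-1) + K_2e^(6t)(-1,3).
Applying x_1(0)=-3, x_2(0)=-4 gives K_1=13, K_2=3.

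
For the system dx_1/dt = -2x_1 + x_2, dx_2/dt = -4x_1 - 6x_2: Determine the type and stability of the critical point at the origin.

stable improper node

A = [[-2,1],[-4,-6]]; det(A-λI) = λ^2 + 8λ + 16.
repeated λ = -4 with a single eigenvector.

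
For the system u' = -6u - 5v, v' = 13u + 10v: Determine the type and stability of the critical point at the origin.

A = [[-6,-5],[13,10]]; det(A-λI) = λ^2 - 4λ + 5.
λ = 2 ± i: positive real part.

unstable spiral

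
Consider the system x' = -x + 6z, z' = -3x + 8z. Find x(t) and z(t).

x(t) = -C_1e^(5t) - 2C_2e^(2t), z(t) = -C_1e^(5t) - C_2e^(2t)

Coefficient matrix A = [[-1, 6], [-3, 8]].
Characteristic polynomial det(A - λI) = λ^2 - 7λ + 10 = 0.
Eigenvalues λ = 5, 2.
For λ=5: (A-λI) row 1 is [-6, 6], so an eigenvector is (-1, -1).
For λ=2: (A-λI) row 1 is [-3, 6], so an eigenvector is (-2, -1).
General solution: C_1e^(5t)(-1,-1) + C_2e^(2t)(-2,-1).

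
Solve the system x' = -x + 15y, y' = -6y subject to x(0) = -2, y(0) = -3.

x(t) = -11e^(-t) + 9e^(-6t), y(t) = -3e^(-6t)

Coefficient matrix A = [[-1, 15], [0, -6]].
Characteristic polynomial det(A - λI) = λ^2 + 7λ + 6 = 0.
Eigenvalues λ = -1, -6.
For λ=-1: (A-λI) row 1 is [0, 15], so an eigenvector is (1, 0).
For λ=-6: (A-λI) row 1 is [5, 15], so an eigenvector is (3, -1).
General solution: C_1e^(-t)(1,0) + C_2e^(-6t)(3,-1).
Applying x(0)=-2, y(0)=-3 gives C_1=-11, C_2=3.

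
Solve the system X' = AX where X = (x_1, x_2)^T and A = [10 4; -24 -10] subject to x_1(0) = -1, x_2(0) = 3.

x_1(t) = -e^(-2t), x_2(t) = 3e^(-2t)

Coefficient matrix A = [[10, 4], [-24, -10]].
Characteristic polynomial det(A - λI) = λ^2 - 4 = 0.
Eigenvalues λ = -2, 2.
For λ=-2: (A-λI) row 1 is [12, 4], so an eigenvector is (-1, 3).
For λ=2: (A-λI) row 1 is [8, 4], so an eigenvector is (1, -2).
General solution: K_1e^(-2t)(-1,3) + K_2e^(2t)(1,-2).
Applying x_1(0)=-1, x_2(0)=3 gives K_1=1, K_2=0.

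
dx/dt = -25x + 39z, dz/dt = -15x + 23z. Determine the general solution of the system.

x(t) = -3K_1e^(-t)sin(3t) + 2K_1e^(-t)cos(3t) + 2K_2e^(-t)sin(3t) + 3K_2e^(-t)cos(3t), z(t) = -2K_1e^(-t)sin(3t) + K_1e^(-t)cos(3t) + K_2e^(-t)sin(3t) + 2K_2e^(-t)cos(3t)

Coefficient matrix A = [[-25, 39], [-15, 23]].
Characteristic polynomial det(A - λI) = λ^2 + 2λ + 10 = 0.
Eigenvalues λ = -1 ± 3i (complex conjugate pair).
For λ=-1+3i: an eigenvector is (2,1) - i(-3,-2) = (2 + 3i, 1 + 2i).
A real fundamental pair from Re and Im of e^((-1+3i)t)v: X_1 = e^(-t)(cos(3t)·(2,1) + sin(3t)·(-3,-2)), X_2 = e^(-t)(sin(3t)·(2,1) - cos(3t)·(-3,-2)).
General solution: K_1X_1 + K_2X_2.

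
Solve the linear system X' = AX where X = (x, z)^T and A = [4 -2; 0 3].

x(t) = 2K_1e^(3t) - K_2e^(4t), z(t) = K_1e^(3t)

Coefficient matrix A = [[4, -2], [0, 3]].
Characteristic polynomial det(A - λI) = λ^2 - 7λ + 12 = 0.
Eigenvalues λ = 3, 4.
For λ=3: (A-λI) row 1 is [1, -2], so an eigenvector is (2, 1).
For λ=4: (A-λI) row 1 is [0, -2], so an eigenvector is (-1, 0).
General solution: K_1e^(3t)(2,1) + K_2e^(4t)(-1,0).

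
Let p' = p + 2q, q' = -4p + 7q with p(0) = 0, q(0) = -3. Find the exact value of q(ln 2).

A = [[1,2],[-4,7]]; eigenvalues λ = 5, 3.
Eigenvectors: (1,2) for λ=5, (1,1) for λ=3.
From the initial condition, c_1 = -3, c_2 = 3.
q(ln 2) = (-3)(2^5)(2) + (3)(2^3)(1) = -168.

-168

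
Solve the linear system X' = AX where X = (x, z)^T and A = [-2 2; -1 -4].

Coefficient matrix A = [[-2, 2], [-1, -4]].
Characteristic polynomial det(A - λI) = λ^2 + 6λ + 10 = 0.
Eigenvalues λ = -3 ± i (complex conjugate pair).
For λ=-3+i: an eigenvector is (-1,0) - i(-1,1) = (-1 + i, 0 - i).
A real fundamental pair from Re and Im of e^((-3+i)t)v: X_1 = e^(-3t)(cos(t)·(-1,0) + sin(t)·(-1,1)), X_2 = e^(-3t)(sin(t)·(-1,0) - cos(t)·(-1,1)).
General solution: c_1X_1 + c_2X_2.

x(t) = -c_1e^(-3t)sin(t) - c_1e^(-3t)cos(t) - c_2e^(-3t)sin(t) + c_2e^(-3t)cos(t), z(t) = c_1e^(-3t)sin(t) - c_2e^(-3t)cos(t)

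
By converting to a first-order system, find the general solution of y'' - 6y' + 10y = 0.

Let x_1 = y, x_2 = y'. Then x_1' = x_2 and x_2' = -10x_1 + 6x_2.
A = [[0,1],[-10,6]]; det(A-λI) = λ^2 - 6λ + 10.
Eigenvalues λ = 3 ± i.

y(t) = c_1e^(3t)cos(t) + c_2e^(3t)sin(t)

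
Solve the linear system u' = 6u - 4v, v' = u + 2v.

Coefficient matrix A = [[6, -4], [1, 2]].
Characteristic polynomial det(A - λI) = λ^2 - 8λ + 16 = 0.
Single eigenvalue λ = 4 with algebraic multiplicity 2.
Eigenvector v = (-2,-1); generalized eigenvector w with (A-λI)w=v is (3,2).
General solution: e^(4t)[c_1·v + c_2·(t·v + w)].

u(t) = -2c_1e^(4t) - 2c_2te^(4t) + 3c_2e^(4t), v(t) = -c_1e^(4t) - c_2te^(4t) + 2c_2e^(4t)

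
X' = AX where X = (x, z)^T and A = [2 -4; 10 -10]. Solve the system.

Coefficient matrix A = [[2, -4], [10, -10]].
Characteristic polynomial det(A - λI) = λ^2 + 8λ + 20 = 0.
Eigenvalues λ = -4 ± 2i (complex conjugate pair).
For λ=-4+2i: an eigenvector is (1,2) - i(-1,-1) = (1 + i, 2 + i).
A real fundamental pair from Re and Im of e^((-4+2i)t)v: X_1 = e^(-4t)(cos(2t)·(1,2) + sin(2t)·(-1,-1)), X_2 = e^(-4t)(sin(2t)·(1,2) - cos(2t)·(-1,-1)).
General solution: C_1X_1 + C_2X_2.

x(t) = -C_1e^(-4t)sin(2t) + C_1e^(-4t)cos(2t) + C_2e^(-4t)sin(2t) + C_2e^(-4t)cos(2t), z(t) = -C_1e^(-4t)sin(2t) + 2C_1e^(-4t)cos(2t) + 2C_2e^(-4t)sin(2t) + C_2e^(-4t)cos(2t)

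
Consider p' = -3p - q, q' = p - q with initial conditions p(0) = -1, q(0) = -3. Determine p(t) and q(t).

Coefficient matrix A = [[-3, -1], [1, -1]].
Characteristic polynomial det(A - λI) = λ^2 + 4λ + 4 = 0.
Single eigenvalue λ = -2 with algebraic multiplicity 2.
Eigenvector v = (1,-1); generalized eigenvector w with (A-λI)w=v is (0,-1).
General solution: e^(-2t)[c_1·v + c_2·(t·v + w)].
Applying p(0)=-1, q(0)=-3 gives c_1=-1, c_2=4.

p(t) = 4te^(-2t) - e^(-2t), q(t) = -4te^(-2t) - 3e^(-2t)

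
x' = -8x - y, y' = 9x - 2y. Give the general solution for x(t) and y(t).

Coefficient matrix A = [[-8, -1], [9, -2]].
Characteristic polynomial det(A - λI) = λ^2 + 10λ + 25 = 0.
Single eigenvalue λ = -5 with algebraic multiplicity 2.
Eigenvector v = (1,-3); generalized eigenvector w with (A-λI)w=v is (0,-1).
General solution: e^(-5t)[C_1·v + C_2·(t·v + w)].

x(t) = C_1e^(-5t) + C_2te^(-5t), y(t) = -3C_1e^(-5t) - 3C_2te^(-5t) - C_2e^(-5t)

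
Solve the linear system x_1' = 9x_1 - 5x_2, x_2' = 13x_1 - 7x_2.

x_1(t) = -C_1e^(t)sin(t) - 2C_1e^(t)cos(t) - 2C_2e^(t)sin(t) + C_2e^(t)cos(t), x_2(t) = -2C_1e^(t)sin(t) - 3C_1e^(t)cos(t) - 3C_2e^(t)sin(t) + 2C_2e^(t)cos(t)

Coefficient matrix A = [[9, -5], [13, -7]].
Characteristic polynomial det(A - λI) = λ^2 - 2λ + 2 = 0.
Eigenvalues λ = 1 ± i (complex conjugate pair).
For λ=1+i: an eigenvector is (-2,-3) - i(-1,-2) = (-2 + i, -3 + 2i).
A real fundamental pair from Re and Im of e^((1+i)t)v: X_1 = e^(t)(cos(t)·(-2,-3) + sin(t)·(-1,-2)), X_2 = e^(t)(sin(t)·(-2,-3) - cos(t)·(-1,-2)).
General solution: C_1X_1 + C_2X_2.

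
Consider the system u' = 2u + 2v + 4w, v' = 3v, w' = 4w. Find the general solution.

u(t) = C_1e^(2t) + 2C_2e^(3t) + 2C_3e^(4t), v(t) = C_2e^(3t), w(t) = C_3e^(4t)

Coefficient matrix A = [[2, 2, 4], [0, 3, 0], [0, 0, 4]].
det(A - λI) = 0 gives eigenvalues λ = 2, 3, 4.
For λ=2: eigenvector (1,0,0).
For λ=3: eigenvector (2,1,0).
For λ=4: eigenvector (2,0,1).
General solution: C_1e^(2t)(1,0,0) + C_2e^(3t)(2,1,0) + C_3e^(4t)(2,0,1).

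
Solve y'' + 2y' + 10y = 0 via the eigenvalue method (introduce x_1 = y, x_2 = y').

y(t) = K_1e^(-t)cos(3t) + K_2e^(-t)sin(3t)

Let x_1 = y, x_2 = y'. Then x_1' = x_2 and x_2' = -10x_1 - 2x_2.
A = [[0,1],[-10,-2]]; det(A-λI) = λ^2 + 2λ + 10.
Eigenvalues λ = -1 ± 3i.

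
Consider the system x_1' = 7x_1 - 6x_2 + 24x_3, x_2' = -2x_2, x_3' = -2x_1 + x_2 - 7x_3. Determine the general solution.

x_1(t) = -4C_1e^(t) - 2C_2e^(-2t) - 3C_3e^(-t), x_2(t) = C_2e^(-2t), x_3(t) = C_1e^(t) + C_2e^(-2t) + C_3e^(-t)

Coefficient matrix A = [[7, -6, 24], [0, -2, 0], [-2, 1, -7]].
det(A - λI) = 0 gives eigenvalues λ = 1, -2, -1.
For λ=1: eigenvector (-4,0,1).
For λ=-2: eigenvector (-2,1,1).
For λ=-1: eigenvector (-3,0,1).
General solution: C_1e^(t)(-4,0,1) + C_2e^(-2t)(-2,1,1) + C_3e^(-t)(-3,0,1).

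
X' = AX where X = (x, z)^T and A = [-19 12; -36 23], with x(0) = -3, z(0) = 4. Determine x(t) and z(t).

Coefficient matrix A = [[-19, 12], [-36, 23]].
Characteristic polynomial det(A - λI) = λ^2 - 4λ - 5 = 0.
Eigenvalues λ = -1, 5.
For λ=-1: (A-λI) row 1 is [-18, 12], so an eigenvector is (-2, -3).
For λ=5: (A-λI) row 1 is [-24, 12], so an eigenvector is (1, 2).
General solution: c_1e^(-t)(-2,-3) + c_2e^(5t)(1,2).
Applying x(0)=-3, z(0)=4 gives c_1=10, c_2=17.

x(t) = 17e^(5t) - 20e^(-t), z(t) = 34e^(5t) - 30e^(-t)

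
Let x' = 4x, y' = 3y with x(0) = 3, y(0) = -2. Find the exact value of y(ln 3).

A = [[4,0],[0,3]]; eigenvalues λ = 3, 4.
Eigenvectors: (0,-1) for λ=3, (1,0) for λ=4.
From the initial condition, c_1 = 2, c_2 = 3.
y(ln 3) = (2)(3^3)(-1) + (3)(3^4)(0) = -54.

-54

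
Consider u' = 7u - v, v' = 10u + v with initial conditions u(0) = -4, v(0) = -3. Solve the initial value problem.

u(t) = -9e^(4t)sin(t) - 4e^(4t)cos(t), v(t) = -31e^(4t)sin(t) - 3e^(4t)cos(t)

Coefficient matrix A = [[7, -1], [10, 1]].
Characteristic polynomial det(A - λI) = λ^2 - 8λ + 17 = 0.
Eigenvalues λ = 4 ± i (complex conjugate pair).
For λ=4+i: an eigenvector is (1,3) - i(0,1) = (1, 3 - i).
A real fundamental pair from Re and Im of e^((4+i)t)v: X_1 = e^(4t)(cos(t)·(1,3) + sin(t)·(0,1)), X_2 = e^(4t)(sin(t)·(1,3) - cos(t)·(0,1)).
General solution: C_1X_1 + C_2X_2.
Applying u(0)=-4, v(0)=-3 gives C_1=-4, C_2=-9.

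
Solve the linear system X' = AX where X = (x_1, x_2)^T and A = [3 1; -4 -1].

x_1(t) = K_1e^(t) + K_2te^(t), x_2(t) = -2K_1e^(t) - 2K_2te^(t) + K_2e^(t)

Coefficient matrix A = [[3, 1], [-4, -1]].
Characteristic polynomial det(A - λI) = λ^2 - 2λ + 1 = 0.
Single eigenvalue λ = 1 with algebraic multiplicity 2.
Eigenvector v = (1,-2); generalized eigenvector w with (A-λI)w=v is (0,1).
General solution: e^(t)[K_1·v + K_2·(t·v + w)].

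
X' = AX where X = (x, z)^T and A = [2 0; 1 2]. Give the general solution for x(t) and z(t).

x(t) = -C_2e^(2t), z(t) = -C_1e^(2t) - C_2te^(2t) + 3C_2e^(2t)

Coefficient matrix A = [[2, 0], [1, 2]].
Characteristic polynomial det(A - λI) = λ^2 - 4λ + 4 = 0.
Single eigenvalue λ = 2 with algebraic multiplicity 2.
Eigenvector v = (0,-1); generalized eigenvector w with (A-λI)w=v is (-1,3).
General solution: e^(2t)[C_1·v + C_2·(t·v + w)].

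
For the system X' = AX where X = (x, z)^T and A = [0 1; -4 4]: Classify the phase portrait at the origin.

A = [[0,1],[-4,4]]; det(A-λI) = λ^2 - 4λ + 4.
repeated λ = 2 with a single eigenvector.

unstable improper node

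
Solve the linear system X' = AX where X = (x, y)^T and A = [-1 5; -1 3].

x(t) = C_1e^(t)sin(t) + 2C_1e^(t)cos(t) + 2C_2e^(t)sin(t) - C_2e^(t)cos(t), y(t) = C_1e^(t)cos(t) + C_2e^(t)sin(t)

Coefficient matrix A = [[-1, 5], [-1, 3]].
Characteristic polynomial det(A - λI) = λ^2 - 2λ + 2 = 0.
Eigenvalues λ = 1 ± i (complex conjugate pair).
For λ=1+i: an eigenvector is (2,1) - i(1,0) = (2 - i, 1).
A real fundamental pair from Re and Im of e^((1+i)t)v: X_1 = e^(t)(cos(t)·(2,1) + sin(t)·(1,0)), X_2 = e^(t)(sin(t)·(2,1) - cos(t)·(1,0)).
General solution: C_1X_1 + C_2X_2.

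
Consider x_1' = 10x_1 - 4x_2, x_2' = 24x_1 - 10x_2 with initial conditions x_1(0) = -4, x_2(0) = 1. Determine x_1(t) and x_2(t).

x_1(t) = -13e^(2t) + 9e^(-2t), x_2(t) = -26e^(2t) + 27e^(-2t)

Coefficient matrix A = [[10, -4], [24, -10]].
Characteristic polynomial det(A - λI) = λ^2 - 4 = 0.
Eigenvalues λ = 2, -2.
For λ=2: (A-λI) row 1 is [8, -4], so an eigenvector is (-1, -2).
For λ=-2: (A-λI) row 1 is [12, -4], so an eigenvector is (-1, -3).
General solution: K_1e^(2t)(-1,-2) + K_2e^(-2t)(-1,-3).
Applying x_1(0)=-4, x_2(0)=1 gives K_1=13, K_2=-9.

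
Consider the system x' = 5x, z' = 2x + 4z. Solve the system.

x(t) = c_1e^(5t), z(t) = 2c_1e^(5t) - c_2e^(4t)

Coefficient matrix A = [[5, 0], [2, 4]].
Characteristic polynomial det(A - λI) = λ^2 - 9λ + 20 = 0.
Eigenvalues λ = 5, 4.
For λ=5: (A-λI) row 2 is [2, -1], so an eigenvector is (1, 2).
For λ=4: (A-λI) row 1 is [1, 0], so an eigenvector is (0, -1).
General solution: c_1e^(5t)(1,2) + c_2e^(4t)(0,-1).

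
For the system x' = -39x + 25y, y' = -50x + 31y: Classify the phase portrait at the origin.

stable spiral

A = [[-39,25],[-50,31]]; det(A-λI) = λ^2 + 8λ + 41.
λ = -4 ± 5i: negative real part.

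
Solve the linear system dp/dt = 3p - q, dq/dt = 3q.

Coefficient matrix A = [[3, -1], [0, 3]].
Characteristic polynomial det(A - λI) = λ^2 - 6λ + 9 = 0.
Single eigenvalue λ = 3 with algebraic multiplicity 2.
Eigenvector v = (1,0); generalized eigenvector w with (A-λI)w=v is (2,-1).
General solution: e^(3t)[c_1·v + c_2·(t·v + w)].

p(t) = c_1e^(3t) + c_2te^(3t) + 2c_2e^(3t), q(t) = -c_2e^(3t)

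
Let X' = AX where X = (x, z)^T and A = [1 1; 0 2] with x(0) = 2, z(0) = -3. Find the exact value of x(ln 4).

-28

A = [[1,1],[0,2]]; eigenvalues λ = 1, 2.
Eigenvectors: (1,0) for λ=1, (-1,-1) for λ=2.
From the initial condition, c_1 = 5, c_2 = 3.
x(ln 4) = (5)(4^1)(1) + (3)(4^2)(-1) = -28.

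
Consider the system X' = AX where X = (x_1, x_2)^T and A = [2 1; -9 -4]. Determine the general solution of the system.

Coefficient matrix A = [[2, 1], [-9, -4]].
Characteristic polynomial det(A - λI) = λ^2 + 2λ + 1 = 0.
Single eigenvalue λ = -1 with algebraic multiplicity 2.
Eigenvector v = (1,-3); generalized eigenvector w with (A-λI)w=v is (1,-2).
General solution: e^(-t)[C_1·v + C_2·(t·v + w)].

x_1(t) = C_1e^(-t) + C_2te^(-t) + C_2e^(-t), x_2(t) = -3C_1e^(-t) - 3C_2te^(-t) - 2C_2e^(-t)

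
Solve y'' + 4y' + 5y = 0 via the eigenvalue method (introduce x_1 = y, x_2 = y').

Let x_1 = y, x_2 = y'. Then x_1' = x_2 and x_2' = -5x_1 - 4x_2.
A = [[0,1],[-5,-4]]; det(A-λI) = λ^2 + 4λ + 5.
Eigenvalues λ = -2 ± i.

y(t) = c_1e^(-2t)cos(t) + c_2e^(-2t)sin(t)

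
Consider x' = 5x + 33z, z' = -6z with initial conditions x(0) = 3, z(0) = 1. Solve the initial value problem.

x(t) = 6e^(5t) - 3e^(-6t), z(t) = e^(-6t)

Coefficient matrix A = [[5, 33], [0, -6]].
Characteristic polynomial det(A - λI) = λ^2 + λ - 30 = 0.
Eigenvalues λ = -6, 5.
For λ=-6: (A-λI) row 1 is [11, 33], so an eigenvector is (3, -1).
For λ=5: (A-λI) row 1 is [0, 33], so an eigenvector is (1, 0).
General solution: c_1e^(-6t)(3,-1) + c_2e^(5t)(1,0).
Applying x(0)=3, z(0)=1 gives c_1=-1, c_2=6.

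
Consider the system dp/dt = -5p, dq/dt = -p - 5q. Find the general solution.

p(t) = C_2e^(-5t), q(t) = -C_1e^(-5t) - C_2te^(-5t) - 2C_2e^(-5t)

Coefficient matrix A = [[-5, 0], [-1, -5]].
Characteristic polynomial det(A - λI) = λ^2 + 10λ + 25 = 0.
Single eigenvalue λ = -5 with algebraic multiplicity 2.
Eigenvector v = (0,-1); generalized eigenvector w with (A-λI)w=v is (1,-2).
General solution: e^(-5t)[C_1·v + C_2·(t·v + w)].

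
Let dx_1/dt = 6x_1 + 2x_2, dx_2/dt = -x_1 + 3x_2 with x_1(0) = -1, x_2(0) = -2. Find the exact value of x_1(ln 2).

A = [[6,2],[-1,3]]; eigenvalues λ = 5, 4.
Eigenvectors: (2,-1) for λ=5, (1,-1) for λ=4.
From the initial condition, c_1 = -3, c_2 = 5.
x_1(ln 2) = (-3)(2^5)(2) + (5)(2^4)(1) = -112.

-112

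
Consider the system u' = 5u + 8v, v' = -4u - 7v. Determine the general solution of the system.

Coefficient matrix A = [[5, 8], [-4, -7]].
Characteristic polynomial det(A - λI) = λ^2 + 2λ - 3 = 0.
Eigenvalues λ = 1, -3.
For λ=1: (A-λI) row 1 is [4, 8], so an eigenvector is (2, -1).
For λ=-3: (A-λI) row 1 is [8, 8], so an eigenvector is (1, -1).
General solution: K_1e^(t)(2,-1) + K_2e^(-3t)(1,-1).

u(t) = 2K_1e^(t) + K_2e^(-3t), v(t) = -K_1e^(t) - K_2e^(-3t)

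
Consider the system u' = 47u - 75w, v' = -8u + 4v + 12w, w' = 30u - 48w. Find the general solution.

u(t) = 3K_1e^(-3t) - 5K_3e^(2t), v(t) = K_2e^(4t) - 2K_3e^(2t), w(t) = 2K_1e^(-3t) - 3K_3e^(2t)

Coefficient matrix A = [[47, 0, -75], [-8, 4, 12], [30, 0, -48]].
det(A - λI) = 0 gives eigenvalues λ = -3, 4, 2.
For λ=-3: eigenvector (3,0,2).
For λ=4: eigenvector (0,1,0).
For λ=2: eigenvector (-5,-2,-3).
General solution: K_1e^(-3t)(3,0,2) + K_2e^(4t)(0,1,0) + K_3e^(2t)(-5,-2,-3).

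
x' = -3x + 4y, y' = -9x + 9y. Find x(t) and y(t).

Coefficient matrix A = [[-3, 4], [-9, 9]].
Characteristic polynomial det(A - λI) = λ^2 - 6λ + 9 = 0.
Single eigenvalue λ = 3 with algebraic multiplicity 2.
Eigenvector v = (-2,-3); generalized eigenvector w with (A-λI)w=v is (1,1).
General solution: e^(3t)[K_1·v + K_2·(t·v + w)].

x(t) = -2K_1e^(3t) - 2K_2te^(3t) + K_2e^(3t), y(t) = -3K_1e^(3t) - 3K_2te^(3t) + K_2e^(3t)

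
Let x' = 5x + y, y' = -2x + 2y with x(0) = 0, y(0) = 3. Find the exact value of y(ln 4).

-384

A = [[5,1],[-2,2]]; eigenvalues λ = 4, 3.
Eigenvectors: (1,-1) for λ=4, (-1,2) for λ=3.
From the initial condition, c_1 = 3, c_2 = 3.
y(ln 4) = (3)(4^4)(-1) + (3)(4^3)(2) = -384.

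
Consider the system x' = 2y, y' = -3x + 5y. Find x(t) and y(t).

Coefficient matrix A = [[0, 2], [-3, 5]].
Characteristic polynomial det(A - λI) = λ^2 - 5λ + 6 = 0.
Eigenvalues λ = 3, 2.
For λ=3: (A-λI) row 1 is [-3, 2], so an eigenvector is (2, 3).
For λ=2: (A-λI) row 1 is [-2, 2], so an eigenvector is (1, 1).
General solution: C_1e^(3t)(2,3) + C_2e^(2t)(1,1).

x(t) = 2C_1e^(3t) + C_2e^(2t), y(t) = 3C_1e^(3t) + C_2e^(2t)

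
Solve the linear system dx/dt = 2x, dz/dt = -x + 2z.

Coefficient matrix A = [[2, 0], [-1, 2]].
Characteristic polynomial det(A - λI) = λ^2 - 4λ + 4 = 0.
Single eigenvalue λ = 2 with algebraic multiplicity 2.
Eigenvector v = (0,1); generalized eigenvector w with (A-λI)w=v is (-1,3).
General solution: e^(2t)[K_1·v + K_2·(t·v + w)].

x(t) = -K_2e^(2t), z(t) = K_1e^(2t) + K_2te^(2t) + 3K_2e^(2t)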